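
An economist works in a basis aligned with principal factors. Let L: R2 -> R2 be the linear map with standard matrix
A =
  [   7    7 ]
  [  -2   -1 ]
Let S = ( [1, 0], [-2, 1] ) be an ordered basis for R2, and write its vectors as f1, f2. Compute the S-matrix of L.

[[3, -1], [-2, 3]]

The j-th column of [L]_S is [L(fj)]_S.
L(f1) = A f1 = [7, -2] = 3f1 - 2f2, so column 1 is [3, -2].
Repeating for f2 and assembling the columns gives [[3, -1], [-2, 3]].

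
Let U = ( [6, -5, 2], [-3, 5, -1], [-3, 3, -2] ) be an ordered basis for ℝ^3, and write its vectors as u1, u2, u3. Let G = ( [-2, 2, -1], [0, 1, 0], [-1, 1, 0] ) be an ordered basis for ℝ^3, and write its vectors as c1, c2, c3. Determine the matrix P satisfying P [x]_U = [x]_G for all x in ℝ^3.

[[-2, 1, 2], [1, 2, 0], [-2, 1, -1]]

Take x = uj: its U-coordinates are the j-th standard unit vector, so P e_j — column j of P — equals [uj]_G.
u1 = -2c1 + c2 - 2c3, giving column 1 = [-2, 1, -2]; repeating for each j gives P = [[-2, 1, 2], [1, 2, 0], [-2, 1, -1]].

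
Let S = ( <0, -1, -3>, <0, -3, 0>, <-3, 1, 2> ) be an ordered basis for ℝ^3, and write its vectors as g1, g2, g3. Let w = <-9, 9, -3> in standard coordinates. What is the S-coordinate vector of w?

We seek scalars with c_1 g1 + ... + c_3 g3 = w; equivalently solve M c = w where the columns of M are g1, ..., g3.
Solving this 3x3 system gives c = (3, -3, 3).
Check: 3g1 - 3g2 + 3g3 = <-9, 9, -3>.

<3, -3, 3>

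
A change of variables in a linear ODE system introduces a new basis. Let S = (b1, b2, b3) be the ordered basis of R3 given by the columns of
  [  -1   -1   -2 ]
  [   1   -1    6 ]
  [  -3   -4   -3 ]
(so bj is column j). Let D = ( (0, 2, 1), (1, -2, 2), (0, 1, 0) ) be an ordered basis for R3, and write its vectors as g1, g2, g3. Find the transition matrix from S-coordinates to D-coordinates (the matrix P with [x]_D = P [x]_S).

[[-1, -2, 1], [-1, -1, -2], [1, 1, 0]]

Take x = bj: its S-coordinates are the j-th standard unit vector, so P e_j — column j of P — equals [bj]_D.
b1 = -g1 - g2 + g3, giving column 1 = (-1, -1, 1); repeating for each j gives P = [[-1, -2, 1], [-1, -1, -2], [1, 1, 0]].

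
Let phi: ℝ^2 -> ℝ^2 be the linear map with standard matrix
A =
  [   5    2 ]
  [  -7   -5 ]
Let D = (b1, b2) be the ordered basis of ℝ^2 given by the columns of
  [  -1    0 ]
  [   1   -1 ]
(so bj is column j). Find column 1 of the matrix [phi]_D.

<3, 1>

Compute phi(b1) = A b1 = <-3, 2> in standard coordinates.
Then write this in D-coordinates: solve for y in y_1 b1 + y_2 b2 = <-3, 2>.
This gives y = <3, 1>, which is column 1 of [phi]_D.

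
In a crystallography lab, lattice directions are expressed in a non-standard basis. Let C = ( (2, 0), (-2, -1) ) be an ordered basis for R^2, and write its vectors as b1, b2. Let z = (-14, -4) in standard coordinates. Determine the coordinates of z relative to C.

(-3, 4)

Write z = c_1 b1 + c_2 b2 and solve for the c_i.
System: 2c_1 - 2c_2 = -14, 0c_1 - c_2 = -4; solving gives c_1 = -3, c_2 = 4.
Check: -3b1 + 4b2 = (-14, -4).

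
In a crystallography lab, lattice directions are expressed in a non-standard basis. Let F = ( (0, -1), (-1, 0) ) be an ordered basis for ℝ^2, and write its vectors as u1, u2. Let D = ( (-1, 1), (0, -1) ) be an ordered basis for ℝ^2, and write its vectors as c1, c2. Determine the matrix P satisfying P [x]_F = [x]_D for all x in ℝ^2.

[[0, 1], [1, 1]]

Column j of P is [uj]_D, since P maps F-coordinates to D-coordinates.
Expressing u1 in D: u1 = 0·c1 + c2, so column 1 of P is (0, 1).
Doing the same for each uj gives P = [[0, 1], [1, 1]].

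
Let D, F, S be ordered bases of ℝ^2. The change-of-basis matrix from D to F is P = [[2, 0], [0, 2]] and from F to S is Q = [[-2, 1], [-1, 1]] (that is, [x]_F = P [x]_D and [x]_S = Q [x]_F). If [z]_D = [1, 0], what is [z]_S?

First [z]_F = P [z]_D = [2, 0].
Then [z]_S = Q [z]_F = [-4, -2].

[-4, -2]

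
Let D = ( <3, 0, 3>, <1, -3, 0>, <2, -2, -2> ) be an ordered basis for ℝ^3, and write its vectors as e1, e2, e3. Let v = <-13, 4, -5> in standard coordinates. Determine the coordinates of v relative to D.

[v]_D is the unique c with M c = v, where M has columns e1, ..., e3.
Solving this 3x3 system gives c = (-3, 0, -2).
Check: -3e1 + 0·e2 - 2e3 = <-13, 4, -5>.

<-3, 0, -2>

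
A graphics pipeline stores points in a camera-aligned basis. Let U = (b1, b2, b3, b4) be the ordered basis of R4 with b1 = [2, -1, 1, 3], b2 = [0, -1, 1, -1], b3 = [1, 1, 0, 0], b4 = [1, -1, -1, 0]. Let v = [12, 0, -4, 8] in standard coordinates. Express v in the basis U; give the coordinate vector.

[2, -2, 4, 4]

Write v = c_1 b1 + ... + c_4 b4 and solve for the c_i.
Solving this 4x4 system gives c = (2, -2, 4, 4).
Check: 2b1 - 2b2 + 4b3 + 4b4 = [12, 0, -4, 8].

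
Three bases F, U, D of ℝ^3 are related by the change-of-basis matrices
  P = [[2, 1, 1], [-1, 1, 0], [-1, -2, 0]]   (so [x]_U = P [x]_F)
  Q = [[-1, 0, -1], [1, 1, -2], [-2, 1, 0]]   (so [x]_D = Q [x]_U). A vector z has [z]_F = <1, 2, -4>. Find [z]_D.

First [z]_U = P [z]_F = <0, 1, -5>.
Then [z]_D = Q [z]_U = <5, 11, 1>.

<5, 11, 1>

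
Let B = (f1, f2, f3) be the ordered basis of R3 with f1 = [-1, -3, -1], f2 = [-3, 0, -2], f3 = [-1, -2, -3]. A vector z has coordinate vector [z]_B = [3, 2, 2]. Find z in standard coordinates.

z = M [z]_B, where M has columns f1, ..., f3.
Carrying out the matrix-vector product, z = [-11, -13, -13].

[-11, -13, -13]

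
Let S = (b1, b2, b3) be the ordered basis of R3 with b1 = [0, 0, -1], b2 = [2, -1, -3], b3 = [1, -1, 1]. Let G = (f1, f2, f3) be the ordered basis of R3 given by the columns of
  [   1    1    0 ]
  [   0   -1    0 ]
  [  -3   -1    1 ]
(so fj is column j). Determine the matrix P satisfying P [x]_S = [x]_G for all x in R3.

Take x = bj: its S-coordinates are the j-th standard unit vector, so P e_j — column j of P — equals [bj]_G.
b1 = 0·f1 + 0·f2 - f3, giving column 1 = [0, 0, -1]; repeating for each j gives P = [[0, 1, 0], [0, 1, 1], [-1, 1, 2]].

[[0, 1, 0], [0, 1, 1], [-1, 1, 2]]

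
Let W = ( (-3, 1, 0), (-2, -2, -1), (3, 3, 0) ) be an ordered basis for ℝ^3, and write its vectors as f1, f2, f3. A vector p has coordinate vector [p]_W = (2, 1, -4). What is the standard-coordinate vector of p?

The coordinates say p = 2f1 + f2 - 4f3; adding the scaled basis vectors gives (-20, -12, -1).

(-20, -12, -1)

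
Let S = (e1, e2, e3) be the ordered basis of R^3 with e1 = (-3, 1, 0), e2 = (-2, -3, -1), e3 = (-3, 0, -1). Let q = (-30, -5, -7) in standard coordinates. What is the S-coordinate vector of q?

(4, 3, 4)

[q]_S is the unique c with M c = q, where M has columns e1, ..., e3.
Row-reducing the augmented matrix [M | q] gives c = (4, 3, 4).
Check: 4e1 + 3e2 + 4e3 = (-30, -5, -7).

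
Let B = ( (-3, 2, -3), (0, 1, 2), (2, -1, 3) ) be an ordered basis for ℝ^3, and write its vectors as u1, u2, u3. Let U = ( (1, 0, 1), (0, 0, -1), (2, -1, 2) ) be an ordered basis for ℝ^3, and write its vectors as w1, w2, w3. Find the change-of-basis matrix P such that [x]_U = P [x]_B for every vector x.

Column j of P is [uj]_U, since P maps B-coordinates to U-coordinates.
Expressing u1 in U: u1 = w1 + 0·w2 - 2w3, so column 1 of P is (1, 0, -2).
Doing the same for each uj gives P = [[1, 2, 0], [0, -2, -1], [-2, -1, 1]].

[[1, 2, 0], [0, -2, -1], [-2, -1, 1]]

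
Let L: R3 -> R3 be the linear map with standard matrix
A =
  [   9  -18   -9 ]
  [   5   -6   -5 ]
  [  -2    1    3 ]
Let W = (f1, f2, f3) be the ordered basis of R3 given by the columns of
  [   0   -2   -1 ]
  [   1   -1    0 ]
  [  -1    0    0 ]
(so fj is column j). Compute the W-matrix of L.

The j-th column of [L]_W is [L(fj)]_W.
L(f1) = A f1 = (-9, -1, -2) = 2f1 + 3f2 + 3f3, so column 1 is (2, 3, 3).
Repeating for f2, f3 and assembling the columns gives [[2, -3, -2], [3, 1, 3], [3, -2, 3]].

[[2, -3, -2], [3, 1, 3], [3, -2, 3]]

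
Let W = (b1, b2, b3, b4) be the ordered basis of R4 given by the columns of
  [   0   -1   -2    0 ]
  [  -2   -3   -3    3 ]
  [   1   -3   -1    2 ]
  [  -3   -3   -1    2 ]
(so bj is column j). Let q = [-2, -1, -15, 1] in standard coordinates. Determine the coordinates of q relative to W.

We seek scalars with c_1 b1 + ... + c_4 b4 = q; equivalently solve M c = q where the columns of M are b1, ..., b4.
Row-reducing the augmented matrix [M | q] gives c = (-4, 4, -1, 0).
Check: -4b1 + 4b2 - b3 + 0·b4 = [-2, -1, -15, 1].

[-4, 4, -1, 0]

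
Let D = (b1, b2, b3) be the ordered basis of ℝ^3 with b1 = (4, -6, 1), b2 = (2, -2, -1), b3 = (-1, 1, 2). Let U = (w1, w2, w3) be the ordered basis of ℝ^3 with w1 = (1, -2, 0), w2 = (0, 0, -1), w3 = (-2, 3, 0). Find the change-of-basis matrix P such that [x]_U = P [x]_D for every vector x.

Let M have columns bj and N have columns wj. Then for every x, N [x]_U = x = M [x]_D, so P = N^(-1) M.
Since det N = -1, N^(-1) has integer entries; multiplying gives P = [[0, -2, 1], [-1, 1, -2], [-2, -2, 1]].

[[0, -2, 1], [-1, 1, -2], [-2, -2, 1]]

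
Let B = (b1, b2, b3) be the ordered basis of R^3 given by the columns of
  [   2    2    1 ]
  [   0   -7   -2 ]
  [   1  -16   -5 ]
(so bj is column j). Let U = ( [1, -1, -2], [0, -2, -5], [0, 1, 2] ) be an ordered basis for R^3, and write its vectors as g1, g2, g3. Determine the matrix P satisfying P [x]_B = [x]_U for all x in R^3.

[[2, 2, 1], [-1, 2, 1], [0, -1, 1]]

Column j of P is [bj]_U, since P maps B-coordinates to U-coordinates.
Expressing b1 in U: b1 = 2g1 - g2 + 0·g3, so column 1 of P is [2, -1, 0].
Doing the same for each bj gives P = [[2, 2, 1], [-1, 2, 1], [0, -1, 1]].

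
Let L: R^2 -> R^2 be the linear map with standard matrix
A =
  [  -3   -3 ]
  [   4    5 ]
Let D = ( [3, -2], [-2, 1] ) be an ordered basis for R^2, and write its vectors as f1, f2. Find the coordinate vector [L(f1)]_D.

[-1, 0]

Column 1 of [L]_D is the D-coordinate vector of L(f1).
In standard coordinates L(f1) = A f1 = [-3, 2].
Converting to D: [-3, 2] = -f1 + 0·f2, so the coordinate vector is [-1, 0].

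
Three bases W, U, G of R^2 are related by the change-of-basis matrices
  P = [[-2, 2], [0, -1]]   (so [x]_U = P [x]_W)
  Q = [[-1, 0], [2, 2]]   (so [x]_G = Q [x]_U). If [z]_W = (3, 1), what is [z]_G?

Composing the changes, [z]_G = Q P [z]_W.
Q P = [[2, -2], [-4, 2]]; applying this to (3, 1) gives (4, -10).

(4, -10)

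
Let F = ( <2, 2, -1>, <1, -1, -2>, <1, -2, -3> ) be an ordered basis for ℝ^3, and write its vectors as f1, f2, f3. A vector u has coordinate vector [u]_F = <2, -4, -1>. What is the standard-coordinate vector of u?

<-1, 10, 9>

By definition u = 2f1 - 4f2 - f3.
Summing componentwise gives <-1, 10, 9>.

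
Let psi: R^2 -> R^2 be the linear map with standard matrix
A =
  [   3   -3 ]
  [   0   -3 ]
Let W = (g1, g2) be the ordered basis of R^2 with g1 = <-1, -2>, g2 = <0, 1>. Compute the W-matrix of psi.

[[-3, 3], [0, 3]]

With P the matrix whose columns are g1, g2, [psi]_W = P^(-1) A P.
Column by column: psi(g1) = A g1 = <3, 6>; its W-coordinates <-3, 0> give column 1.
Continuing for each basis vector yields [psi]_W = [[-3, 3], [0, 3]].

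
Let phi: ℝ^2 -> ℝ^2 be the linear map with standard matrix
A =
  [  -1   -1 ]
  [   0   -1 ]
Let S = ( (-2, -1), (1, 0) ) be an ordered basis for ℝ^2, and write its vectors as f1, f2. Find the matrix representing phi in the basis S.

With P the matrix whose columns are f1, f2, [phi]_S = P^(-1) A P.
Column by column: phi(f1) = A f1 = (3, 1); its S-coordinates (-1, 1) give column 1.
Continuing for each basis vector yields [phi]_S = [[-1, 0], [1, -1]].

[[-1, 0], [1, -1]]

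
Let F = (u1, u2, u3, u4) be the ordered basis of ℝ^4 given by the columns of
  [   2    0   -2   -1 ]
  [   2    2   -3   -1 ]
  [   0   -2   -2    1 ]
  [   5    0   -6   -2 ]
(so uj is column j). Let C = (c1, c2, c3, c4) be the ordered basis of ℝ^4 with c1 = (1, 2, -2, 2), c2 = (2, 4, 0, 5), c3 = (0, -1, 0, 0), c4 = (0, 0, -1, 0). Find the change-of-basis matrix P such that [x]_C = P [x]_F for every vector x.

Take x = uj: its F-coordinates are the j-th standard unit vector, so P e_j — column j of P — equals [uj]_C.
u1 = 0·c1 + c2 + 2c3 + 0·c4, giving column 1 = (0, 1, 2, 0); repeating for each j gives P = [[0, 0, 2, -1], [1, 0, -2, 0], [2, -2, -1, -1], [0, 2, -2, 1]].

[[0, 0, 2, -1], [1, 0, -2, 0], [2, -2, -1, -1], [0, 2, -2, 1]]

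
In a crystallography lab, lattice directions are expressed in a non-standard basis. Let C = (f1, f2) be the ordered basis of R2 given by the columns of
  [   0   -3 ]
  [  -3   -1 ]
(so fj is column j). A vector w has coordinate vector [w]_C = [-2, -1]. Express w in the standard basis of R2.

[3, 7]

By definition w = -2f1 - f2.
Summing componentwise gives [3, 7].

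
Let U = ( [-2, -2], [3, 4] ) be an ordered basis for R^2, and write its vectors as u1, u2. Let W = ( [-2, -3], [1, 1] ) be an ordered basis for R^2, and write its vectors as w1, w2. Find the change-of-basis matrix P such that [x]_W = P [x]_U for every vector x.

Let M have columns uj and N have columns wj. Then for every x, N [x]_W = x = M [x]_U, so P = N^(-1) M.
Since det N = 1, N^(-1) has integer entries; multiplying gives P = [[0, -1], [-2, 1]].

[[0, -1], [-2, 1]]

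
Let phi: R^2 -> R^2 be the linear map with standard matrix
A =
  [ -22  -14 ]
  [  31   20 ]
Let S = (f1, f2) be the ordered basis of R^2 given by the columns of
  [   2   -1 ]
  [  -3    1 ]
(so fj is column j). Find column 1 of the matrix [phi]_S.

[0, 2]

Compute phi(f1) = A f1 = [-2, 2] in standard coordinates.
Then write this in S-coordinates: solve for y in y_1 f1 + y_2 f2 = [-2, 2].
This gives y = [0, 2], which is column 1 of [phi]_S.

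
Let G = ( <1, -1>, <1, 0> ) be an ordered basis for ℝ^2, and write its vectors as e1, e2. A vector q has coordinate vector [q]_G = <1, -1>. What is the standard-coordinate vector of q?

The coordinates say q = e1 - e2; adding the scaled basis vectors gives <0, -1>.

<0, -1>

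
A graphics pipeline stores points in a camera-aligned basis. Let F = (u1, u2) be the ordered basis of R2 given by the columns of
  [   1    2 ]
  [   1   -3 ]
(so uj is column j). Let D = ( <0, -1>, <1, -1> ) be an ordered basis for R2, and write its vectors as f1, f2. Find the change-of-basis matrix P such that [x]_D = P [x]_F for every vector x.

[[-2, 1], [1, 2]]

Column j of P is [uj]_D, since P maps F-coordinates to D-coordinates.
Expressing u1 in D: u1 = -2f1 + f2, so column 1 of P is <-2, 1>.
Doing the same for each uj gives P = [[-2, 1], [1, 2]].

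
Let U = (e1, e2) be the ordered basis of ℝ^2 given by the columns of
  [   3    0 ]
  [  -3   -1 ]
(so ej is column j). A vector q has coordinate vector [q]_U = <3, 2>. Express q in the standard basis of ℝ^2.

The coordinates say q = 3e1 + 2e2; adding the scaled basis vectors gives <9, -11>.

<9, -11>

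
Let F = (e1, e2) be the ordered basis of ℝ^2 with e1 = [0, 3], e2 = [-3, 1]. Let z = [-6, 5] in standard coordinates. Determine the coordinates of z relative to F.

[1, 2]

[z]_F is the unique c with M c = z, where M has columns e1, e2.
System: 0c_1 - 3c_2 = -6, 3c_1 + c_2 = 5; solving gives c_1 = 1, c_2 = 2.
Check: e1 + 2e2 = [-6, 5].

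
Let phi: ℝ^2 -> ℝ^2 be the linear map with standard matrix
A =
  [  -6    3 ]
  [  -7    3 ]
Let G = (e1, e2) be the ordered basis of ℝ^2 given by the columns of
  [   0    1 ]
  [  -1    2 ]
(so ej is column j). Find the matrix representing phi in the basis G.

The j-th column of [phi]_G is [phi(ej)]_G.
phi(e1) = A e1 = (-3, -3) = -3e1 - 3e2, so column 1 is (-3, -3).
Repeating for e2 and assembling the columns gives [[-3, 1], [-3, 0]].

[[-3, 1], [-3, 0]]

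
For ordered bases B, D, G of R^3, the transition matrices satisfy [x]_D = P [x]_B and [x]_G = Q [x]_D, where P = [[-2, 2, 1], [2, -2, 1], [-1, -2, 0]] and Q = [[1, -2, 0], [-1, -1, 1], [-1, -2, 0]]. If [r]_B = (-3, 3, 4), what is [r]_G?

Composing the changes, [r]_G = Q P [r]_B.
Q P = [[-6, 6, -1], [-1, -2, -2], [-2, 2, -3]]; applying this to (-3, 3, 4) gives (32, -11, 0).

(32, -11, 0)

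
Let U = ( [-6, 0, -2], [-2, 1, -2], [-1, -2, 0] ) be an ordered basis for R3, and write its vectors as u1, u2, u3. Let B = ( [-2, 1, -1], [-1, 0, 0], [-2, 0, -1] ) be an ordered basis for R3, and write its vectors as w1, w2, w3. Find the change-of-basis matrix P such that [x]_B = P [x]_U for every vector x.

Column j of P is [uj]_B, since P maps U-coordinates to B-coordinates.
Expressing u1 in B: u1 = 0·w1 + 2w2 + 2w3, so column 1 of P is [0, 2, 2].
Doing the same for each uj gives P = [[0, 1, -2], [2, -2, 1], [2, 1, 2]].

[[0, 1, -2], [2, -2, 1], [2, 1, 2]]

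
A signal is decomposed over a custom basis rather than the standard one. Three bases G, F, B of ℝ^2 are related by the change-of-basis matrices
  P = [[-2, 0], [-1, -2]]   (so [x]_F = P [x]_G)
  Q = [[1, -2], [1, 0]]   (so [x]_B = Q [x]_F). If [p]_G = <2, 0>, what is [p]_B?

<0, -4>

Apply P to get F-coordinates <-4, -2>, then Q to get B-coordinates.
The result is [p]_B = <0, -4>.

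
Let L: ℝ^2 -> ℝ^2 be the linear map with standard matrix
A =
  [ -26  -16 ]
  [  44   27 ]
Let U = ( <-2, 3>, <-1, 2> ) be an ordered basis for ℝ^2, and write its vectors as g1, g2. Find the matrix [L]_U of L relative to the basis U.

[[-1, 2], [-2, 2]]

Let P have columns g1, g2. Then [L]_U = P^(-1) A P.
Here det P = -1, so P^(-1) is integer; computing A P first and then P^(-1)(A P) gives [[-1, 2], [-2, 2]].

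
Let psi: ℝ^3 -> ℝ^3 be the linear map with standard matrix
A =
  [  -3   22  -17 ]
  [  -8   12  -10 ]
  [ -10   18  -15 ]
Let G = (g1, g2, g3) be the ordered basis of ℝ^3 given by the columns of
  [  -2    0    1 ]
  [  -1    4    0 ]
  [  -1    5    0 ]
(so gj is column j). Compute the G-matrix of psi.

Let P have columns g1, ..., g3. Then [psi]_G = P^(-1) A P.
Here det P = -1, so P^(-1) is integer; computing A P first and then P^(-1)(A P) gives [[-2, -2, 0], [3, -1, -2], [-3, -1, -3]].

[[-2, -2, 0], [3, -1, -2], [-3, -1, -3]]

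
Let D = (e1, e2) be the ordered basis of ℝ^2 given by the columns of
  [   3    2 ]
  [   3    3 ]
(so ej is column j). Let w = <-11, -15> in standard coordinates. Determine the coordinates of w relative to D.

We seek scalars with c_1 e1 + c_2 e2 = w; equivalently solve M c = w where the columns of M are e1, e2.
System: 3c_1 + 2c_2 = -11, 3c_1 + 3c_2 = -15; solving gives c_1 = -1, c_2 = -4.
Check: -e1 - 4e2 = <-11, -15>.

<-1, -4>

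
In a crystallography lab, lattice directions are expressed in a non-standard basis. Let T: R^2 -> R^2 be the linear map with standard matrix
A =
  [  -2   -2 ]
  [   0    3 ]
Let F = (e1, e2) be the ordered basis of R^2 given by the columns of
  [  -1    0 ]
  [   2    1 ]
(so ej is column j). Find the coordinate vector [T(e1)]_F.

Column 1 of [T]_F is the F-coordinate vector of T(e1).
In standard coordinates T(e1) = A e1 = <-2, 6>.
Converting to F: <-2, 6> = 2e1 + 2e2, so the coordinate vector is <2, 2>.

<2, 2>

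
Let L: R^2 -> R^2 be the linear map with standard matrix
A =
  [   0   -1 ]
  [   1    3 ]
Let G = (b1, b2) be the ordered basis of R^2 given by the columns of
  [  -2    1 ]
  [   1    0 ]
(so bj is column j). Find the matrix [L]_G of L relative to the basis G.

[[1, 1], [1, 2]]

Let P have columns b1, b2. Then [L]_G = P^(-1) A P.
Here det P = -1, so P^(-1) is integer; computing A P first and then P^(-1)(A P) gives [[1, 1], [1, 2]].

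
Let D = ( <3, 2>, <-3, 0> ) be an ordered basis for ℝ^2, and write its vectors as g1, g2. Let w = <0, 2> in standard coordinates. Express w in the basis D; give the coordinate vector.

<1, 1>

Write w = c_1 g1 + c_2 g2 and solve for the c_i.
System: 3c_1 - 3c_2 = 0, 2c_1 + 0c_2 = 2; solving gives c_1 = 1, c_2 = 1.
Check: g1 + g2 = <0, 2>.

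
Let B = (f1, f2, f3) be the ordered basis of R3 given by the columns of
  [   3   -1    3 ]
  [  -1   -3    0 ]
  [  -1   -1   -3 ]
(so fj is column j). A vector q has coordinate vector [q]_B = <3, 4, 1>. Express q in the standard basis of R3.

By definition q = 3f1 + 4f2 + f3.
Summing componentwise gives <8, -15, -10>.

<8, -15, -10>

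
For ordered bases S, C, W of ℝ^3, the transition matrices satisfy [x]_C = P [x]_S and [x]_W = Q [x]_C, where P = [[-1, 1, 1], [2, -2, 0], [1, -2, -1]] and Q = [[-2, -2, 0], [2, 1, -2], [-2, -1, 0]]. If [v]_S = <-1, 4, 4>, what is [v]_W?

<2, 34, -8>

Apply P to get C-coordinates <9, -10, -13>, then Q to get W-coordinates.
The result is [v]_W = <2, 34, -8>.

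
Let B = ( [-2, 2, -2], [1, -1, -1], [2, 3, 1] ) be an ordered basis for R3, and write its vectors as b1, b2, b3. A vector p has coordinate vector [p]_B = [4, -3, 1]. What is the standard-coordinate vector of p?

The coordinates say p = 4b1 - 3b2 + b3; adding the scaled basis vectors gives [-9, 14, -4].

[-9, 14, -4]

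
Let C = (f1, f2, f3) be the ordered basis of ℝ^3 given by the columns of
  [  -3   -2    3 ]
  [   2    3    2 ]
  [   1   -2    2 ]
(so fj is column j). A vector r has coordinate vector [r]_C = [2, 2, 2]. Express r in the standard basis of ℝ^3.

[-4, 14, 2]

The coordinates say r = 2f1 + 2f2 + 2f3; adding the scaled basis vectors gives [-4, 14, 2].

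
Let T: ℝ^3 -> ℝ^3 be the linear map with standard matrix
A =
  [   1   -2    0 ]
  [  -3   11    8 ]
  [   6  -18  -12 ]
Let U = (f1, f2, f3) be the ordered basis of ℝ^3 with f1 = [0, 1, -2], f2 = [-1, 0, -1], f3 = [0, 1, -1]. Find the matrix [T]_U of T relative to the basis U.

The j-th column of [T]_U is [T(fj)]_U.
T(f1) = A f1 = [-2, -5, 6] = -3f1 + 2f2 - 2f3, so column 1 is [-3, 2, -2].
Repeating for f2, f3 and assembling the columns gives [[-3, -2, 1], [2, 1, 2], [-2, -3, 2]].

[[-3, -2, 1], [2, 1, 2], [-2, -3, 2]]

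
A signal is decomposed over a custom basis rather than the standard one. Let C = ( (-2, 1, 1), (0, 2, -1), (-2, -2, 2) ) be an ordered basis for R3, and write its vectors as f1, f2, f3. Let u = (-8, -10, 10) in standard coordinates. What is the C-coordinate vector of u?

(2, -4, 2)

[u]_C is the unique c with M c = u, where M has columns f1, ..., f3.
Gaussian elimination on [M | u] yields c = (2, -4, 2).
Check: 2f1 - 4f2 + 2f3 = (-8, -10, 10).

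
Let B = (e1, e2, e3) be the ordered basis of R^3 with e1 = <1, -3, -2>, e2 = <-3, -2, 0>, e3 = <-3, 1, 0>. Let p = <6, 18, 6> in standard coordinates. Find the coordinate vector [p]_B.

<-3, -4, 1>

We seek scalars with c_1 e1 + ... + c_3 e3 = p; equivalently solve M c = p where the columns of M are e1, ..., e3.
Gaussian elimination on [M | p] yields c = (-3, -4, 1).
Check: -3e1 - 4e2 + e3 = <6, 18, 6>.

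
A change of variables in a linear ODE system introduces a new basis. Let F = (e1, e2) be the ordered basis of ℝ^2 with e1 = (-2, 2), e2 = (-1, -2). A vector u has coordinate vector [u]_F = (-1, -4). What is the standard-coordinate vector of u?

By definition u = -e1 - 4e2.
Summing componentwise gives (6, 6).

(6, 6)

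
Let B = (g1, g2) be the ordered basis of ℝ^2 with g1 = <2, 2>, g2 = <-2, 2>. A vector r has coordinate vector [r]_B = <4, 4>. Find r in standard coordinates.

<0, 16>

The coordinates say r = 4g1 + 4g2; adding the scaled basis vectors gives <0, 16>.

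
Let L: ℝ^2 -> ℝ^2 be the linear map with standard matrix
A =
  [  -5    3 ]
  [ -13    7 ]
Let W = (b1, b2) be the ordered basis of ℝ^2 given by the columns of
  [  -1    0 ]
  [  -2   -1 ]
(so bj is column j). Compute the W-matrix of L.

With P the matrix whose columns are b1, b2, [L]_W = P^(-1) A P.
Column by column: L(b1) = A b1 = <-1, -1>; its W-coordinates <1, -1> give column 1.
Continuing for each basis vector yields [L]_W = [[1, 3], [-1, 1]].

[[1, 3], [-1, 1]]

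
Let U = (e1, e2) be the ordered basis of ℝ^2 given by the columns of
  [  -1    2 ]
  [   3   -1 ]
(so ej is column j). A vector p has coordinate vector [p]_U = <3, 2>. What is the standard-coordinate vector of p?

<1, 7>

By definition p = 3e1 + 2e2.
Summing componentwise gives <1, 7>.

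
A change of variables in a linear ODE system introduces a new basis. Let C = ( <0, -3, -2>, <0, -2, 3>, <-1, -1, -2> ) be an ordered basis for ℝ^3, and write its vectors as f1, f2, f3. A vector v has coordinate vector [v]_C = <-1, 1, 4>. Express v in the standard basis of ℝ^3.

v = M [v]_C, where M has columns f1, ..., f3.
Carrying out the matrix-vector product, v = <-4, -3, -3>.

<-4, -3, -3>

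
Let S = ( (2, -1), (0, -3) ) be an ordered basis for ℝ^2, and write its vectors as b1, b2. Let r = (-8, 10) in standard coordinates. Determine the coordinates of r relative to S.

(-4, -2)

We seek scalars with c_1 b1 + c_2 b2 = r; equivalently solve M c = r where the columns of M are b1, b2.
System: 2c_1 + 0c_2 = -8, -c_1 - 3c_2 = 10; solving gives c_1 = -4, c_2 = -2.
Check: -4b1 - 2b2 = (-8, 10).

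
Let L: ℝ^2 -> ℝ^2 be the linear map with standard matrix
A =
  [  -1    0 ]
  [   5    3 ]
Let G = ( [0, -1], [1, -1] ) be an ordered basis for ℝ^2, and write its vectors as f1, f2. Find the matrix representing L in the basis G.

The j-th column of [L]_G is [L(fj)]_G.
L(f1) = A f1 = [0, -3] = 3f1 + 0·f2, so column 1 is [3, 0].
Repeating for f2 and assembling the columns gives [[3, -1], [0, -1]].

[[3, -1], [0, -1]]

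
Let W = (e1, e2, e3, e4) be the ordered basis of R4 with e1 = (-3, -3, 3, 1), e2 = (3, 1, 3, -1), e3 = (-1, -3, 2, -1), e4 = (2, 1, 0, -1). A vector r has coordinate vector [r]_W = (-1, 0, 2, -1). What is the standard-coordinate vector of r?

r = M [r]_W, where M has columns e1, ..., e4.
Carrying out the matrix-vector product, r = (-1, -4, 1, -2).

(-1, -4, 1, -2)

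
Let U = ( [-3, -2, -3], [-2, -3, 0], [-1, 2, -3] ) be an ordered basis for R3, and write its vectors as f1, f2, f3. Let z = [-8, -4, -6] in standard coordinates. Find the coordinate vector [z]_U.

[-1, 4, 3]

Write z = c_1 f1 + ... + c_3 f3 and solve for the c_i.
Solving this 3x3 system gives c = (-1, 4, 3).
Check: -f1 + 4f2 + 3f3 = [-8, -4, -6].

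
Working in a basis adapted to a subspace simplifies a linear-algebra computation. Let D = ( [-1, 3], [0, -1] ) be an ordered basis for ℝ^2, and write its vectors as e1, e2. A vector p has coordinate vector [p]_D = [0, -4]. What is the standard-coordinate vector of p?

[0, 4]

By definition p = 0·e1 - 4e2.
Summing componentwise gives [0, 4].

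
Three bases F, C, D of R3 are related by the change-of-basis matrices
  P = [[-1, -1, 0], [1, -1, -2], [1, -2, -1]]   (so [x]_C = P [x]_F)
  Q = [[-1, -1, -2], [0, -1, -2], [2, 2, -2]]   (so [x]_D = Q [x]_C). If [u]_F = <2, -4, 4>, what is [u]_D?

<-12, -10, -12>

Composing the changes, [u]_D = Q P [u]_F.
Q P = [[-2, 6, 4], [-3, 5, 4], [-2, 0, -2]]; applying this to <2, -4, 4> gives <-12, -10, -12>.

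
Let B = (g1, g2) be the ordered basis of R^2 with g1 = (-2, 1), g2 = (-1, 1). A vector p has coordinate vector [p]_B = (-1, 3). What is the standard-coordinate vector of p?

(-1, 2)

The coordinates say p = -g1 + 3g2; adding the scaled basis vectors gives (-1, 2).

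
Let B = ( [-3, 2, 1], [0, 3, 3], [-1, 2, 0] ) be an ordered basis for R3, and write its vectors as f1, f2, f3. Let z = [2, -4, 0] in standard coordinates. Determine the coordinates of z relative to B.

We seek scalars with c_1 f1 + ... + c_3 f3 = z; equivalently solve M c = z where the columns of M are f1, ..., f3.
Gaussian elimination on [M | z] yields c = (0, 0, -2).
Check: 0·f1 + 0·f2 - 2f3 = [2, -4, 0].

[0, 0, -2]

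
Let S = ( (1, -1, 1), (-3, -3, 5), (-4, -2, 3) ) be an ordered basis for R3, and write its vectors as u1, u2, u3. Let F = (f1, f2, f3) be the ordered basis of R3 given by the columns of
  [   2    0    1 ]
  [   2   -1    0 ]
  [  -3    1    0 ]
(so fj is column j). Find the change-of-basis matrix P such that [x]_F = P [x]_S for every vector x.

Column j of P is [uj]_F, since P maps S-coordinates to F-coordinates.
Expressing u1 in F: u1 = 0·f1 + f2 + f3, so column 1 of P is (0, 1, 1).
Doing the same for each uj gives P = [[0, -2, -1], [1, -1, 0], [1, 1, -2]].

[[0, -2, -1], [1, -1, 0], [1, 1, -2]]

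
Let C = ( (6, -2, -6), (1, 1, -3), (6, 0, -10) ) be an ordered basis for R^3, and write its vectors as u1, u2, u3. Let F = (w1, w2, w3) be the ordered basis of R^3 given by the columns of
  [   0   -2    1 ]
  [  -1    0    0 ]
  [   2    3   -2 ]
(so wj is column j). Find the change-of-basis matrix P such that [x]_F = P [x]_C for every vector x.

[[2, -1, 0], [-2, -1, -2], [2, -1, 2]]

Take x = uj: its C-coordinates are the j-th standard unit vector, so P e_j — column j of P — equals [uj]_F.
u1 = 2w1 - 2w2 + 2w3, giving column 1 = (2, -2, 2); repeating for each j gives P = [[2, -1, 0], [-2, -1, -2], [2, -1, 2]].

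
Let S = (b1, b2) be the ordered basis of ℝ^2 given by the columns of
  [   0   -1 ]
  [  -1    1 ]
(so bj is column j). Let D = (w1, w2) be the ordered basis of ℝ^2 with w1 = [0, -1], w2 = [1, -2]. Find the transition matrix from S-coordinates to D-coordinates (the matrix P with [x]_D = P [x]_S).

[[1, 1], [0, -1]]

Take x = bj: its S-coordinates are the j-th standard unit vector, so P e_j — column j of P — equals [bj]_D.
b1 = w1 + 0·w2, giving column 1 = [1, 0]; repeating for each j gives P = [[1, 1], [0, -1]].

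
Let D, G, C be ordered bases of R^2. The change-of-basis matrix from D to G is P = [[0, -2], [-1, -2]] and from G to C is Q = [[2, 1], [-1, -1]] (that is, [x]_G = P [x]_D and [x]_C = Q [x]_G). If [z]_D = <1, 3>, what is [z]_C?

Apply P to get G-coordinates <-6, -7>, then Q to get C-coordinates.
The result is [z]_C = <-19, 13>.

<-19, 13>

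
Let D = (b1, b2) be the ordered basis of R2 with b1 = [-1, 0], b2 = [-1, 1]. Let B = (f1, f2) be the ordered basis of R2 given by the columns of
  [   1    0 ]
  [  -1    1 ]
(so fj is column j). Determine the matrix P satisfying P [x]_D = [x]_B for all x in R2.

Column j of P is [bj]_B, since P maps D-coordinates to B-coordinates.
Expressing b1 in B: b1 = -f1 - f2, so column 1 of P is [-1, -1].
Doing the same for each bj gives P = [[-1, -1], [-1, 0]].

[[-1, -1], [-1, 0]]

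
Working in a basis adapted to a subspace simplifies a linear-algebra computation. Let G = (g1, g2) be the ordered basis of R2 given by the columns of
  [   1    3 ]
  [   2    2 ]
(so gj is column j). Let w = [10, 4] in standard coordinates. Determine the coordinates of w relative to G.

Write w = c_1 g1 + c_2 g2 and solve for the c_i.
System: c_1 + 3c_2 = 10, 2c_1 + 2c_2 = 4; solving gives c_1 = -2, c_2 = 4.
Check: -2g1 + 4g2 = [10, 4].

[-2, 4]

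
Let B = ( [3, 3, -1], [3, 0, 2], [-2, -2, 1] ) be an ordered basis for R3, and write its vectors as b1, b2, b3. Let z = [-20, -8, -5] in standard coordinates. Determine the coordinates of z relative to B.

[-2, -4, 1]

[z]_B is the unique c with M c = z, where M has columns b1, ..., b3.
Solving this 3x3 system gives c = (-2, -4, 1).
Check: -2b1 - 4b2 + b3 = [-20, -8, -5].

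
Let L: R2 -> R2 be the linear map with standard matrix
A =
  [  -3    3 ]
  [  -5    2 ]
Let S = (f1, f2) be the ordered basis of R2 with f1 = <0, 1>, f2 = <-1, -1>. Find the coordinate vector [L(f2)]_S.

<3, 0>

Column 2 of [L]_S is the S-coordinate vector of L(f2).
In standard coordinates L(f2) = A f2 = <0, 3>.
Converting to S: <0, 3> = 3f1 + 0·f2, so the coordinate vector is <3, 0>.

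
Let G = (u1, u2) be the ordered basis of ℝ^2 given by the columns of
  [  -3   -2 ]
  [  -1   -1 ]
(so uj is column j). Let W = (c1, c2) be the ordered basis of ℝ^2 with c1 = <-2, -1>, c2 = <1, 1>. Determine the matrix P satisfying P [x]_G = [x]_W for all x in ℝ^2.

Take x = uj: its G-coordinates are the j-th standard unit vector, so P e_j — column j of P — equals [uj]_W.
u1 = 2c1 + c2, giving column 1 = <2, 1>; repeating for each j gives P = [[2, 1], [1, 0]].

[[2, 1], [1, 0]]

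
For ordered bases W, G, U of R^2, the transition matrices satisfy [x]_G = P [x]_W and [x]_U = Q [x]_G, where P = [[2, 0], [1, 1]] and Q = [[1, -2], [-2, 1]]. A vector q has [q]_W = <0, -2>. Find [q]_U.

<4, -2>

First [q]_G = P [q]_W = <0, -2>.
Then [q]_U = Q [q]_G = <4, -2>.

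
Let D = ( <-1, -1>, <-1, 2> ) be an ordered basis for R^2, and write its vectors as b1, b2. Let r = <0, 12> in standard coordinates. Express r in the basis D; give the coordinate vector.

Write r = c_1 b1 + c_2 b2 and solve for the c_i.
System: -c_1 - c_2 = 0, -c_1 + 2c_2 = 12; solving gives c_1 = -4, c_2 = 4.
Check: -4b1 + 4b2 = <0, 12>.

<-4, 4>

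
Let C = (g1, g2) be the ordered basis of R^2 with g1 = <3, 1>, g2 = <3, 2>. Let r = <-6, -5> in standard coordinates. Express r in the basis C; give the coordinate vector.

We seek scalars with c_1 g1 + c_2 g2 = r; equivalently solve M c = r where the columns of M are g1, g2.
System: 3c_1 + 3c_2 = -6, c_1 + 2c_2 = -5; solving gives c_1 = 1, c_2 = -3.
Check: g1 - 3g2 = <-6, -5>.

<1, -3>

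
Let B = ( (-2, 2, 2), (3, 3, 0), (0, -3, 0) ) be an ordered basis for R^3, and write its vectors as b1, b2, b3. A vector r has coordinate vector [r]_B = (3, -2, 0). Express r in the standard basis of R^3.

The coordinates say r = 3b1 - 2b2 + 0·b3; adding the scaled basis vectors gives (-12, 0, 6).

(-12, 0, 6)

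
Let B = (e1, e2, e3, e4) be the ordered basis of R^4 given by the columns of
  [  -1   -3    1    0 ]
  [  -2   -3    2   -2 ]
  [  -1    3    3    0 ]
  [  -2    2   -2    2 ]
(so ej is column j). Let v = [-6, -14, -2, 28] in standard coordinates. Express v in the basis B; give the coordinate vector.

[-4, 2, -4, 4]

[v]_B is the unique c with M c = v, where M has columns e1, ..., e4.
Gaussian elimination on [M | v] yields c = (-4, 2, -4, 4).
Check: -4e1 + 2e2 - 4e3 + 4e4 = [-6, -14, -2, 28].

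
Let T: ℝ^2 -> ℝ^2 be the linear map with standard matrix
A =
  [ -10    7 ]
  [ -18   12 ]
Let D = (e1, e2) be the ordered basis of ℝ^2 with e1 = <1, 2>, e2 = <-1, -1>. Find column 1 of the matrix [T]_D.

Compute T(e1) = A e1 = <4, 6> in standard coordinates.
Then write this in D-coordinates: solve for y in y_1 e1 + y_2 e2 = <4, 6>.
This gives y = <2, -2>, which is column 1 of [T]_D.

<2, -2>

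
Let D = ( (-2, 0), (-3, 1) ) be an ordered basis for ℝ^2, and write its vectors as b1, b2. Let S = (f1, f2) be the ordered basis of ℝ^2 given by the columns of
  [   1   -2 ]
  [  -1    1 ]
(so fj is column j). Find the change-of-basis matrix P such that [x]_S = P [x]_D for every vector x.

Take x = bj: its D-coordinates are the j-th standard unit vector, so P e_j — column j of P — equals [bj]_S.
b1 = 2f1 + 2f2, giving column 1 = (2, 2); repeating for each j gives P = [[2, 1], [2, 2]].

[[2, 1], [2, 2]]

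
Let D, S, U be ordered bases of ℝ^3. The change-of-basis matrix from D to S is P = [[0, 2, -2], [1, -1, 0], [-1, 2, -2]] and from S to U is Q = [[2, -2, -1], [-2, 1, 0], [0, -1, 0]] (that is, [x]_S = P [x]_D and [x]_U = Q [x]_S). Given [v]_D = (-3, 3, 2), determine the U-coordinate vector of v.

(11, -10, 6)

First [v]_S = P [v]_D = (2, -6, 5).
Then [v]_U = Q [v]_S = (11, -10, 6).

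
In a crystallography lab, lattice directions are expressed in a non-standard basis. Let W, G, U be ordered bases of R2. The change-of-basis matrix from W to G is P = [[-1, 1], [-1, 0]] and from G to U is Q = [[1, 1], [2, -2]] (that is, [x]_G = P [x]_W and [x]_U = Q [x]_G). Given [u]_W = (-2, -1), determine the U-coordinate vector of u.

First [u]_G = P [u]_W = (1, 2).
Then [u]_U = Q [u]_G = (3, -2).

(3, -2)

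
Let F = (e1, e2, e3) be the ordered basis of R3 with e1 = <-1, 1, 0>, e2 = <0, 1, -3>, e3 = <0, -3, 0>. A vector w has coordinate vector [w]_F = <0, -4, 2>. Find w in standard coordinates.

The coordinates say w = 0·e1 - 4e2 + 2e3; adding the scaled basis vectors gives <0, -10, 12>.

<0, -10, 12>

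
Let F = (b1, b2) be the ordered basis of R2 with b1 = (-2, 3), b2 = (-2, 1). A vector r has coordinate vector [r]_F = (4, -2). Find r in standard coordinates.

By definition r = 4b1 - 2b2.
Summing componentwise gives (-4, 10).

(-4, 10)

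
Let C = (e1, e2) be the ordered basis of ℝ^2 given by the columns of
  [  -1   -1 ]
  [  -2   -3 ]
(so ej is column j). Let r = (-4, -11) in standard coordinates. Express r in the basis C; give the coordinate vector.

Write r = c_1 e1 + c_2 e2 and solve for the c_i.
System: -c_1 - c_2 = -4, -2c_1 - 3c_2 = -11; solving gives c_1 = 1, c_2 = 3.
Check: e1 + 3e2 = (-4, -11).

(1, 3)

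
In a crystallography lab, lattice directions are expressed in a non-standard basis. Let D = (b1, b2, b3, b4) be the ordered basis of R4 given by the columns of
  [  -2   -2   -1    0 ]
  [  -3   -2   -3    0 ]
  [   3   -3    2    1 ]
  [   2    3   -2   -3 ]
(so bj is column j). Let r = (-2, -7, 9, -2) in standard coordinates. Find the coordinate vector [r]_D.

(1, -1, 2, -1)

[r]_D is the unique c with M c = r, where M has columns b1, ..., b4.
Gaussian elimination on [M | r] yields c = (1, -1, 2, -1).
Check: b1 - b2 + 2b3 - b4 = (-2, -7, 9, -2).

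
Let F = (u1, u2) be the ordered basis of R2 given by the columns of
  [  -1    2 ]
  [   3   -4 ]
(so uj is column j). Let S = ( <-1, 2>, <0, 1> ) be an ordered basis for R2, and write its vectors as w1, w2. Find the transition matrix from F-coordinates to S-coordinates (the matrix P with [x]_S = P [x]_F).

[[1, -2], [1, 0]]

Take x = uj: its F-coordinates are the j-th standard unit vector, so P e_j — column j of P — equals [uj]_S.
u1 = w1 + w2, giving column 1 = <1, 1>; repeating for each j gives P = [[1, -2], [1, 0]].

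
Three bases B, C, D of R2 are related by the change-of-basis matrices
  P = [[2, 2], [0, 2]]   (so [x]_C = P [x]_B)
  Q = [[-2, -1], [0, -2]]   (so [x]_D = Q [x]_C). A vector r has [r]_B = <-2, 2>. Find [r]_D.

<-4, -8>

Apply P to get C-coordinates <0, 4>, then Q to get D-coordinates.
The result is [r]_D = <-4, -8>.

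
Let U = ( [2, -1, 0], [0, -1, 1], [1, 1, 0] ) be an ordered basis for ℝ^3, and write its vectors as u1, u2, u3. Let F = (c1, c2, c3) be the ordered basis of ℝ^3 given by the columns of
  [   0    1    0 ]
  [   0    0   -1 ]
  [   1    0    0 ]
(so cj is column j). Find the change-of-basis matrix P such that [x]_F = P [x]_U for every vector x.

Let M have columns uj and N have columns cj. Then for every x, N [x]_F = x = M [x]_U, so P = N^(-1) M.
Since det N = -1, N^(-1) has integer entries; multiplying gives P = [[0, 1, 0], [2, 0, 1], [1, 1, -1]].

[[0, 1, 0], [2, 0, 1], [1, 1, -1]]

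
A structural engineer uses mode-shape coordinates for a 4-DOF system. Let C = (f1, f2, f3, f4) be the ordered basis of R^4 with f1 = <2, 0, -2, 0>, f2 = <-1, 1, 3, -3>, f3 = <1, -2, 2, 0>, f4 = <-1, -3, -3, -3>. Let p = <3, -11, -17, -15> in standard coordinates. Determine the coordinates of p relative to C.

<4, 1, 0, 4>

We seek scalars with c_1 f1 + ... + c_4 f4 = p; equivalently solve M c = p where the columns of M are f1, ..., f4.
Row-reducing the augmented matrix [M | p] gives c = (4, 1, 0, 4).
Check: 4f1 + f2 + 0·f3 + 4f4 = <3, -11, -17, -15>.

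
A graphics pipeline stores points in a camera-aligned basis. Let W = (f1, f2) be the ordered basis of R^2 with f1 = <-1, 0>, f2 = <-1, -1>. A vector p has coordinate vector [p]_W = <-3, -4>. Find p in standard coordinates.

By definition p = -3f1 - 4f2.
Summing componentwise gives <7, 4>.

<7, 4>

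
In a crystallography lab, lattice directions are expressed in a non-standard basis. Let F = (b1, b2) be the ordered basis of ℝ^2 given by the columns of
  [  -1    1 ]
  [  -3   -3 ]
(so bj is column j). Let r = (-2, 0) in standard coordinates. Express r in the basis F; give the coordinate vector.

[r]_F is the unique c with M c = r, where M has columns b1, b2.
System: -c_1 + c_2 = -2, -3c_1 - 3c_2 = 0; solving gives c_1 = 1, c_2 = -1.
Check: b1 - b2 = (-2, 0).

(1, -1)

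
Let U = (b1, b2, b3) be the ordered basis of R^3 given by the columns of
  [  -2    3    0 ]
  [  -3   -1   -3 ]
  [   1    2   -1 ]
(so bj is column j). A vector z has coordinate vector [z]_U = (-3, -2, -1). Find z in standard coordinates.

By definition z = -3b1 - 2b2 - b3.
Summing componentwise gives (0, 14, -6).

(0, 14, -6)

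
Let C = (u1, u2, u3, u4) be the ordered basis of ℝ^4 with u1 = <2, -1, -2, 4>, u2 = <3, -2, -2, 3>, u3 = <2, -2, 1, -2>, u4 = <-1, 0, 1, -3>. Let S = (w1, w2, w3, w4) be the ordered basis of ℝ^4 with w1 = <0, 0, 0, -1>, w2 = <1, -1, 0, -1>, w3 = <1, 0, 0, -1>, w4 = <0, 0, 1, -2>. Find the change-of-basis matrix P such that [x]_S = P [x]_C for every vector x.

Take x = uj: its C-coordinates are the j-th standard unit vector, so P e_j — column j of P — equals [uj]_S.
u1 = -2w1 + w2 + w3 - 2w4, giving column 1 = <-2, 1, 1, -2>; repeating for each j gives P = [[-2, -2, -2, 2], [1, 2, 2, 0], [1, 1, 0, -1], [-2, -2, 1, 1]].

[[-2, -2, -2, 2], [1, 2, 2, 0], [1, 1, 0, -1], [-2, -2, 1, 1]]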